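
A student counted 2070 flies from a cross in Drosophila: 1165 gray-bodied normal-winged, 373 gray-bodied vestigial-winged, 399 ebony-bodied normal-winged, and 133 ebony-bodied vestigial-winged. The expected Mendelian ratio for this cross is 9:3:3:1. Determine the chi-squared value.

Under the 9:3:3:1 hypothesis (Σ ratio = 16, N = 2070):
  gray-bodied normal-winged: 2070 × 9/16 = 1164.375
  gray-bodied vestigial-winged: 2070 × 3/16 = 388.125
  ebony-bodied normal-winged: 2070 × 3/16 = 388.125
  ebony-bodied vestigial-winged: 2070 × 1/16 = 129.375
χ² = Σ (O − E)² / E
  gray-bodied normal-winged: (1165 − 1164.375)² / 1164.375 = 0.0003
  gray-bodied vestigial-winged: (373 − 388.125)² / 388.125 = 0.5894
  ebony-bodied normal-winged: (399 − 388.125)² / 388.125 = 0.3047
  ebony-bodied vestigial-winged: (133 − 129.375)² / 129.375 = 0.1016
χ² = 0.0003 + 0.5894 + 0.3047 + 0.1016 = 0.996

0.996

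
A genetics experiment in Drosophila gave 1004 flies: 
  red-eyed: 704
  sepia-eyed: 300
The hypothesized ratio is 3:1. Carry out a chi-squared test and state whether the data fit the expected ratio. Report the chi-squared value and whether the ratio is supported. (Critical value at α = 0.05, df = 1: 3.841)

12.754; not consistent

Under the 3:1 hypothesis (Σ ratio = 4, N = 1004):
  red-eyed: 1004 × 3/4 = 753
  sepia-eyed: 1004 × 1/4 = 251
χ² = Σ (O − E)² / E
  red-eyed: (704 − 753)² / 753 = 3.1886
  sepia-eyed: (300 − 251)² / 251 = 9.5657
χ² = 3.1886 + 9.5657 = 12.7543 ≈ 12.754
Degrees of freedom = 2 − 1 = 1; critical value at α = 0.05 is 3.841.
Since 12.754 > 3.841, we reject the null hypothesis — the data do not fit the 3:1 ratio.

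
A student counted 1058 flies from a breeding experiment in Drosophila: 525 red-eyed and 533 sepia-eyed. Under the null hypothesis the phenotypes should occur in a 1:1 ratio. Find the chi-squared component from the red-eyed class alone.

0.030

Expected counts for N = 1058 under a 1:1 ratio (total parts = 2):
  red-eyed: 1058 × 1/2 = 529
  sepia-eyed: 1058 × 1/2 = 529
Contribution of red-eyed: (525 − 529)² / 529 = 0.0302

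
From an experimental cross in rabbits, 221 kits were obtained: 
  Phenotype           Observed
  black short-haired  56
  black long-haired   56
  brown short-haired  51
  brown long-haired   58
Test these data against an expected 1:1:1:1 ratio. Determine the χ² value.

0.484

Expected counts for N = 221 under a 1:1:1:1 ratio (total parts = 4):
  black short-haired: 221 × 1/4 = 55.25
  black long-haired: 221 × 1/4 = 55.25
  brown short-haired: 221 × 1/4 = 55.25
  brown long-haired: 221 × 1/4 = 55.25
χ² = Σ (O − E)² / E
  black short-haired: (56 − 55.25)² / 55.25 = 0.0102
  black long-haired: (56 − 55.25)² / 55.25 = 0.0102
  brown short-haired: (51 − 55.25)² / 55.25 = 0.3269
  brown long-haired: (58 − 55.25)² / 55.25 = 0.1369
χ² = 0.0102 + 0.0102 + 0.3269 + 0.1369 = 0.4842 ≈ 0.484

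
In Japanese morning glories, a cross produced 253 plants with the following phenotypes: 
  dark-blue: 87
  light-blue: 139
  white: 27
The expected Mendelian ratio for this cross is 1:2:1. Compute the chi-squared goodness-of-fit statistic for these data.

Total ratio parts = 4. Expected numbers out of 253:
  dark-blue: 253 × 1/4 = 63.25
  light-blue: 253 × 2/4 = 126.5
  white: 253 × 1/4 = 63.25
χ² = Σ (O − E)² / E
  dark-blue: (87 − 63.25)² / 63.25 = 8.9180
  light-blue: (139 − 126.5)² / 126.5 = 1.2352
  white: (27 − 63.25)² / 63.25 = 20.7757
χ² = 8.9180 + 1.2352 + 20.7757 = 30.9289 ≈ 30.929

30.929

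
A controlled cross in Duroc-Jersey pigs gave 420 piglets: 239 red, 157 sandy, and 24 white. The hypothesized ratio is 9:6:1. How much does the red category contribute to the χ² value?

0.032

Total ratio parts = 16. Expected numbers out of 420:
  red: 420 × 9/16 = 236.25
  sandy: 420 × 6/16 = 157.5
  white: 420 × 1/16 = 26.25
Contribution of red: (239 − 236.25)² / 236.25 = 0.0320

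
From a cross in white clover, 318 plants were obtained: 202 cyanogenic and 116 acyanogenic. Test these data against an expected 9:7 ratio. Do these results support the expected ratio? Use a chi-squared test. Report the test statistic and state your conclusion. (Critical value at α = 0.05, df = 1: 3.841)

6.833; not consistent

Expected counts for N = 318 under a 9:7 ratio (total parts = 16):
  cyanogenic: 318 × 9/16 = 178.875
  acyanogenic: 318 × 7/16 = 139.125
χ² = Σ (O − E)² / E
  cyanogenic: (202 − 178.875)² / 178.875 = 2.9896
  acyanogenic: (116 − 139.125)² / 139.125 = 3.8438
χ² = 2.9896 + 3.8438 = 6.8334 ≈ 6.833
Degrees of freedom = 2 − 1 = 1; critical value at α = 0.05 is 3.841.
Since 6.833 > 3.841, we reject the null hypothesis — the data do not fit the 9:7 ratio.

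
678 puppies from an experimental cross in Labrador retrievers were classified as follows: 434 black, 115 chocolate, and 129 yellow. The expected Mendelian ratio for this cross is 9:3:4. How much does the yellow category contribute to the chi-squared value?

Under the 9:3:4 hypothesis (Σ ratio = 16, N = 678):
  black: 678 × 9/16 = 381.375
  chocolate: 678 × 3/16 = 127.125
  yellow: 678 × 4/16 = 169.5
Contribution of yellow: (129 − 169.5)² / 169.5 = 9.6770

9.677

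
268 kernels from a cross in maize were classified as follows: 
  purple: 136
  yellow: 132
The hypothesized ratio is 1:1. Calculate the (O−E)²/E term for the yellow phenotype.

The 1:1 ratio has 2 parts, so with N = 268 the expected counts are:
  purple: 268 × 1/2 = 134
  yellow: 268 × 1/2 = 134
Contribution of yellow: (132 − 134)² / 134 = 0.0299

0.030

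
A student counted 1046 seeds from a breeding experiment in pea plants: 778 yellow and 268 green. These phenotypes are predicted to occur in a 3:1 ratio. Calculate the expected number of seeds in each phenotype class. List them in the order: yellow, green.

784.5, 261.5

Under the 3:1 hypothesis (Σ ratio = 4, N = 1046):
  yellow: 1046 × 3/4 = 784.5
  green: 1046 × 1/4 = 261.5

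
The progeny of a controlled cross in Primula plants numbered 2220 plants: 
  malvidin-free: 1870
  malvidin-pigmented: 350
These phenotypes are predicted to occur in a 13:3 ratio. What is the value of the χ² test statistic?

12.978

The 13:3 ratio has 16 parts, so with N = 2220 the expected counts are:
  malvidin-free: 2220 × 13/16 = 1803.75
  malvidin-pigmented: 2220 × 3/16 = 416.25
χ² = Σ (O − E)² / E
  malvidin-free: (1870 − 1803.75)² / 1803.75 = 2.4333
  malvidin-pigmented: (350 − 416.25)² / 416.25 = 10.5443
χ² = 2.4333 + 10.5443 = 12.9776 ≈ 12.978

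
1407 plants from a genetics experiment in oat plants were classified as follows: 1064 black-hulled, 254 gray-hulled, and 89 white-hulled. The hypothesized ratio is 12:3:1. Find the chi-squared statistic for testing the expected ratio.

0.450

Under the 12:3:1 hypothesis (Σ ratio = 16, N = 1407):
  black-hulled: 1407 × 12/16 = 1055.25
  gray-hulled: 1407 × 3/16 = 263.8125
  white-hulled: 1407 × 1/16 = 87.9375
χ² = Σ (O − E)² / E
  black-hulled: (1064 − 1055.25)² / 1055.25 = 0.0726
  gray-hulled: (254 − 263.8125)² / 263.8125 = 0.3650
  white-hulled: (89 − 87.9375)² / 87.9375 = 0.0128
χ² = 0.0726 + 0.3650 + 0.0128 = 0.4504 ≈ 0.450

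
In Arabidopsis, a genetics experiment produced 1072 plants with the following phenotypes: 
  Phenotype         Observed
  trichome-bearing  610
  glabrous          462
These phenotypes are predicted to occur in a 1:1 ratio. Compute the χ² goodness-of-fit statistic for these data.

The 1:1 ratio has 2 parts, so with N = 1072 the expected counts are:
  trichome-bearing: 1072 × 1/2 = 536
  glabrous: 1072 × 1/2 = 536
χ² = Σ (O − E)² / E
  trichome-bearing: (610 − 536)² / 536 = 10.2164
  glabrous: (462 − 536)² / 536 = 10.2164
χ² = 10.2164 + 10.2164 = 20.4328 ≈ 20.433

20.433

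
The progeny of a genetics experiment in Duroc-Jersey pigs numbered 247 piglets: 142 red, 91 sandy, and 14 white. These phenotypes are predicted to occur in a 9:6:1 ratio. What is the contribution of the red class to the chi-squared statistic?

The 9:6:1 ratio has 16 parts, so with N = 247 the expected counts are:
  red: 247 × 9/16 = 138.9375
  sandy: 247 × 6/16 = 92.625
  white: 247 × 1/16 = 15.4375
Contribution of red: (142 − 138.9375)² / 138.9375 = 0.0675

0.068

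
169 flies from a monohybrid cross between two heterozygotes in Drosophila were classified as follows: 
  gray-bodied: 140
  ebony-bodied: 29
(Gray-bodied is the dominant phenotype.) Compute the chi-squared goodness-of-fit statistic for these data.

5.540

For a monohybrid cross between heterozygotes with complete dominance, the expected phenotypic ratio is 3:1.
Under the 3:1 hypothesis (Σ ratio = 4, N = 169):
  gray-bodied: 169 × 3/4 = 126.75
  ebony-bodied: 169 × 1/4 = 42.25
χ² = Σ (O − E)² / E
  gray-bodied: (140 − 126.75)² / 126.75 = 1.3851
  ebony-bodied: (29 − 42.25)² / 42.25 = 4.1553
χ² = 1.3851 + 4.1553 = 5.5404 ≈ 5.540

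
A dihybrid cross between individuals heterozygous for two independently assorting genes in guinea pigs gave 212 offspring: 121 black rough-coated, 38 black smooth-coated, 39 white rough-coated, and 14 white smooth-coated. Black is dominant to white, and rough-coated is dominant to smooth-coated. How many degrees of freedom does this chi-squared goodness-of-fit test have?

3

A dihybrid F₂ with independent assortment and complete dominance at both loci gives a 9:3:3:1 phenotypic ratio.
A goodness-of-fit test with 4 phenotype classes has df = 4 − 1 = 3.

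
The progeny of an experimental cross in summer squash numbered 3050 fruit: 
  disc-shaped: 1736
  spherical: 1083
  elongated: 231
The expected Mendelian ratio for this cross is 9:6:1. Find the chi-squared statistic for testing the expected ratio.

Under the 9:6:1 hypothesis (Σ ratio = 16, N = 3050):
  disc-shaped: 3050 × 9/16 = 1715.625
  spherical: 3050 × 6/16 = 1143.75
  elongated: 3050 × 1/16 = 190.625
χ² = Σ (O − E)² / E
  disc-shaped: (1736 − 1715.625)² / 1715.625 = 0.2420
  spherical: (1083 − 1143.75)² / 1143.75 = 3.2267
  elongated: (231 − 190.625)² / 190.625 = 8.5516
χ² = 0.2420 + 3.2267 + 8.5516 = 12.0203 ≈ 12.020

12.020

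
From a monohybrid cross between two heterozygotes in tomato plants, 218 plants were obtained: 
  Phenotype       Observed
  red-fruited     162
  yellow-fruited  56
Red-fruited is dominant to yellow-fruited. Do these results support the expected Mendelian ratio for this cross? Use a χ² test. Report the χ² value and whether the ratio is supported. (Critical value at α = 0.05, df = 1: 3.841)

0.055; consistent

For a monohybrid cross between heterozygotes with complete dominance, the expected phenotypic ratio is 3:1.
The 3:1 ratio has 4 parts, so with N = 218 the expected counts are:
  red-fruited: 218 × 3/4 = 163.5
  yellow-fruited: 218 × 1/4 = 54.5
χ² = Σ (O − E)² / E
  red-fruited: (162 − 163.5)² / 163.5 = 0.0138
  yellow-fruited: (56 − 54.5)² / 54.5 = 0.0413
χ² = 0.0138 + 0.0413 = 0.0551 ≈ 0.055
Degrees of freedom = 2 − 1 = 1; critical value at α = 0.05 is 3.841.
Since 0.055 < 3.841, we fail to reject the null hypothesis — the data are consistent with the 3:1 ratio.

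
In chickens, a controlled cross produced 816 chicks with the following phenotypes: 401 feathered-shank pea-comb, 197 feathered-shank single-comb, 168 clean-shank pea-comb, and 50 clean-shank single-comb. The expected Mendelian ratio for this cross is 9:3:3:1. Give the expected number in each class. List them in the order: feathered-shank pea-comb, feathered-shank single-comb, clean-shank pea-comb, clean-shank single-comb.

459, 153, 153, 51

Expected counts for N = 816 under a 9:3:3:1 ratio (total parts = 16):
  feathered-shank pea-comb: 816 × 9/16 = 459
  feathered-shank single-comb: 816 × 3/16 = 153
  clean-shank pea-comb: 816 × 3/16 = 153
  clean-shank single-comb: 816 × 1/16 = 51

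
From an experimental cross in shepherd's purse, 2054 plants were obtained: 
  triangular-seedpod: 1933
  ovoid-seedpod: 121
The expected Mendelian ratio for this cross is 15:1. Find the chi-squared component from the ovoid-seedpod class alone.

Under the 15:1 hypothesis (Σ ratio = 16, N = 2054):
  triangular-seedpod: 2054 × 15/16 = 1925.625
  ovoid-seedpod: 2054 × 1/16 = 128.375
Contribution of ovoid-seedpod: (121 − 128.375)² / 128.375 = 0.4237

0.424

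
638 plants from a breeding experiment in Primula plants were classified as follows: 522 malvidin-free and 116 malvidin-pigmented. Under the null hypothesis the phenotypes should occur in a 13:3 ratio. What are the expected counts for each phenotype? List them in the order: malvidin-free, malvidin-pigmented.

518.375, 119.625

Under the 13:3 hypothesis (Σ ratio = 16, N = 638):
  malvidin-free: 638 × 13/16 = 518.375
  malvidin-pigmented: 638 × 3/16 = 119.625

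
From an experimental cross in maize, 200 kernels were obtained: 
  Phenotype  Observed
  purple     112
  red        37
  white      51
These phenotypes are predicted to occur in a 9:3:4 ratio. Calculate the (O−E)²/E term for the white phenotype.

0.020

The 9:3:4 ratio has 16 parts, so with N = 200 the expected counts are:
  purple: 200 × 9/16 = 112.5
  red: 200 × 3/16 = 37.5
  white: 200 × 4/16 = 50
Contribution of white: (51 − 50)² / 50 = 0.0200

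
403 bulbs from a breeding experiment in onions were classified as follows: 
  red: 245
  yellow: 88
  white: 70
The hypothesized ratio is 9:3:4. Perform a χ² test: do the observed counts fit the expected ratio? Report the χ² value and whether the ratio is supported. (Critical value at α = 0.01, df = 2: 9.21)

12.912; not consistent

Expected counts for N = 403 under a 9:3:4 ratio (total parts = 16):
  red: 403 × 9/16 = 226.6875
  yellow: 403 × 3/16 = 75.5625
  white: 403 × 4/16 = 100.75
χ² = Σ (O − E)² / E
  red: (245 − 226.6875)² / 226.6875 = 1.4793
  yellow: (88 − 75.5625)² / 75.5625 = 2.0472
  white: (70 − 100.75)² / 100.75 = 9.3852
χ² = 1.4793 + 2.0472 + 9.3852 = 12.9117 ≈ 12.912
Degrees of freedom = 3 − 1 = 2; critical value at α = 0.01 is 9.21.
Since 12.912 > 9.21, we reject the null hypothesis — the data do not fit the 9:3:4 ratio.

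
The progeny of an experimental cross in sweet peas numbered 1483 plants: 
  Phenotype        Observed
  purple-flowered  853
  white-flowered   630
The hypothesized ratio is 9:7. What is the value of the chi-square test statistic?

0.970

Expected counts for N = 1483 under a 9:7 ratio (total parts = 16):
  purple-flowered: 1483 × 9/16 = 834.1875
  white-flowered: 1483 × 7/16 = 648.8125
χ² = Σ (O − E)² / E
  purple-flowered: (853 − 834.1875)² / 834.1875 = 0.4243
  white-flowered: (630 − 648.8125)² / 648.8125 = 0.5455
χ² = 0.4243 + 0.5455 = 0.9698 ≈ 0.970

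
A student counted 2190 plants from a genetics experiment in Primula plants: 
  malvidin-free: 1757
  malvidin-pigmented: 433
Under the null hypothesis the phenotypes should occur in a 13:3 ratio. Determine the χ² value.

1.501

The 13:3 ratio has 16 parts, so with N = 2190 the expected counts are:
  malvidin-free: 2190 × 13/16 = 1779.375
  malvidin-pigmented: 2190 × 3/16 = 410.625
χ² = Σ (O − E)² / E
  malvidin-free: (1757 − 1779.375)² / 1779.375 = 0.2814
  malvidin-pigmented: (433 − 410.625)² / 410.625 = 1.2192
χ² = 0.2814 + 1.2192 = 1.5006 ≈ 1.501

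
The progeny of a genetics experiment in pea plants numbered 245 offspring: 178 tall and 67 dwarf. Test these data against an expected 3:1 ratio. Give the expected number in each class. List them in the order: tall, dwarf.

183.75, 61.25

Under the 3:1 hypothesis (Σ ratio = 4, N = 245):
  tall: 245 × 3/4 = 183.75
  dwarf: 245 × 1/4 = 61.25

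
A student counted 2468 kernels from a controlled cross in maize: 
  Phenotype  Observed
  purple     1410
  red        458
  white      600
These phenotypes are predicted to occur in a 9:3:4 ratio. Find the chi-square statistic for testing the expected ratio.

Expected counts for N = 2468 under a 9:3:4 ratio (total parts = 16):
  purple: 2468 × 9/16 = 1388.25
  red: 2468 × 3/16 = 462.75
  white: 2468 × 4/16 = 617
χ² = Σ (O − E)² / E
  purple: (1410 − 1388.25)² / 1388.25 = 0.3408
  red: (458 − 462.75)² / 462.75 = 0.0488
  white: (600 − 617)² / 617 = 0.4684
χ² = 0.3408 + 0.0488 + 0.4684 = 0.858

0.858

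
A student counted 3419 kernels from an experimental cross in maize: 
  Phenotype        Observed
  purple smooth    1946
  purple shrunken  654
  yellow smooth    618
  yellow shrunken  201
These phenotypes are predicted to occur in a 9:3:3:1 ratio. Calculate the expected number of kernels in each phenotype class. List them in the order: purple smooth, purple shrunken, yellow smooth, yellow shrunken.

Under the 9:3:3:1 hypothesis (Σ ratio = 16, N = 3419):
  purple smooth: 3419 × 9/16 = 1923.1875
  purple shrunken: 3419 × 3/16 = 641.0625
  yellow smooth: 3419 × 3/16 = 641.0625
  yellow shrunken: 3419 × 1/16 = 213.6875

1923.1875, 641.0625, 641.0625, 213.6875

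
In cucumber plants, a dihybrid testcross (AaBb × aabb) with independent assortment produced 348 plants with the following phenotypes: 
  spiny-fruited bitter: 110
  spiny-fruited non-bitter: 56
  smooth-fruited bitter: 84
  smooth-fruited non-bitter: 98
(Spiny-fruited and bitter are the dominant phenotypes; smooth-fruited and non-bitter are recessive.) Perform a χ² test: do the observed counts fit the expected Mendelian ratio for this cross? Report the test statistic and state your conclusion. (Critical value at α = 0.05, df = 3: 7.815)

18.621; not consistent

A dihybrid testcross with independent assortment gives a 1:1:1:1 ratio.
Expected counts for N = 348 under a 1:1:1:1 ratio (total parts = 4):
  spiny-fruited bitter: 348 × 1/4 = 87
  spiny-fruited non-bitter: 348 × 1/4 = 87
  smooth-fruited bitter: 348 × 1/4 = 87
  smooth-fruited non-bitter: 348 × 1/4 = 87
χ² = Σ (O − E)² / E
  spiny-fruited bitter: (110 − 87)² / 87 = 6.0805
  spiny-fruited non-bitter: (56 − 87)² / 87 = 11.0460
  smooth-fruited bitter: (84 − 87)² / 87 = 0.1034
  smooth-fruited non-bitter: (98 − 87)² / 87 = 1.3908
χ² = 6.0805 + 11.0460 + 0.1034 + 1.3908 = 18.6207 ≈ 18.621
Degrees of freedom = 4 − 1 = 3; critical value at α = 0.05 is 7.815.
Since 18.621 > 7.815, we reject the null hypothesis — the data do not fit the 1:1:1:1 ratio.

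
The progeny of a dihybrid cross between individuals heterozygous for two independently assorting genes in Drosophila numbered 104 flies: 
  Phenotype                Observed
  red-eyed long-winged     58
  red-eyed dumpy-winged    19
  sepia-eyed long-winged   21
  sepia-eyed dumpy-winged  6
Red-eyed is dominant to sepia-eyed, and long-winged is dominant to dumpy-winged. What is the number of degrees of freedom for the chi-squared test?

A dihybrid F₂ with independent assortment and complete dominance at both loci gives a 9:3:3:1 phenotypic ratio.
A goodness-of-fit test with 4 phenotype classes has df = 4 − 1 = 3.

3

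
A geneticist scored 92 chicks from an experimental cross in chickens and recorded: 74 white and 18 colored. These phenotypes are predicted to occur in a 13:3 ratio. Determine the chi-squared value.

The 13:3 ratio has 16 parts, so with N = 92 the expected counts are:
  white: 92 × 13/16 = 74.75
  colored: 92 × 3/16 = 17.25
χ² = Σ (O − E)² / E
  white: (74 − 74.75)² / 74.75 = 0.0075
  colored: (18 − 17.25)² / 17.25 = 0.0326
χ² = 0.0075 + 0.0326 = 0.0401 ≈ 0.040

0.040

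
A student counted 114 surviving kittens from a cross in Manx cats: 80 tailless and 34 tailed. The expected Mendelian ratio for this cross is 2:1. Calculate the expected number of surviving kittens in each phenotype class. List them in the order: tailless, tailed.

76, 38

The 2:1 ratio has 3 parts, so with N = 114 the expected counts are:
  tailless: 114 × 2/3 = 76
  tailed: 114 × 1/3 = 38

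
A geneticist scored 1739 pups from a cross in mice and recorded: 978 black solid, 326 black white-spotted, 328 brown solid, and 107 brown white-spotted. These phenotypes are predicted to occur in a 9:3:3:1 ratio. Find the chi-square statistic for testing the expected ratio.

0.038

Under the 9:3:3:1 hypothesis (Σ ratio = 16, N = 1739):
  black solid: 1739 × 9/16 = 978.1875
  black white-spotted: 1739 × 3/16 = 326.0625
  brown solid: 1739 × 3/16 = 326.0625
  brown white-spotted: 1739 × 1/16 = 108.6875
χ² = Σ (O − E)² / E
  black solid: (978 − 978.1875)² / 978.1875 = 0.0000
  black white-spotted: (326 − 326.0625)² / 326.0625 = 0.0000
  brown solid: (328 − 326.0625)² / 326.0625 = 0.0115
  brown white-spotted: (107 − 108.6875)² / 108.6875 = 0.0262
χ² = 0.0000 + 0.0000 + 0.0115 + 0.0262 = 0.0377 ≈ 0.038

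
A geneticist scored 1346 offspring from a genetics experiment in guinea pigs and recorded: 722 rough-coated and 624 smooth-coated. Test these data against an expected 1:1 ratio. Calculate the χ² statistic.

7.135

The 1:1 ratio has 2 parts, so with N = 1346 the expected counts are:
  rough-coated: 1346 × 1/2 = 673
  smooth-coated: 1346 × 1/2 = 673
χ² = Σ (O − E)² / E
  rough-coated: (722 − 673)² / 673 = 3.5676
  smooth-coated: (624 − 673)² / 673 = 3.5676
χ² = 3.5676 + 3.5676 = 7.1352 ≈ 7.135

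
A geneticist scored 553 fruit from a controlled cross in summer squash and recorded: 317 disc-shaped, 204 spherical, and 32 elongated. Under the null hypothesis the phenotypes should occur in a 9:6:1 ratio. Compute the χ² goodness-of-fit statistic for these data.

Expected counts for N = 553 under a 9:6:1 ratio (total parts = 16):
  disc-shaped: 553 × 9/16 = 311.0625
  spherical: 553 × 6/16 = 207.375
  elongated: 553 × 1/16 = 34.5625
χ² = Σ (O − E)² / E
  disc-shaped: (317 − 311.0625)² / 311.0625 = 0.1133
  spherical: (204 − 207.375)² / 207.375 = 0.0549
  elongated: (32 − 34.5625)² / 34.5625 = 0.1900
χ² = 0.1133 + 0.0549 + 0.1900 = 0.3582 ≈ 0.358

0.358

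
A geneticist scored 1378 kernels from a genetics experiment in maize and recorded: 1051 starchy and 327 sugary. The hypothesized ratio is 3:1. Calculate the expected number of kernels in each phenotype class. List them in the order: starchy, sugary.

The 3:1 ratio has 4 parts, so with N = 1378 the expected counts are:
  starchy: 1378 × 3/4 = 1033.5
  sugary: 1378 × 1/4 = 344.5

1033.5, 344.5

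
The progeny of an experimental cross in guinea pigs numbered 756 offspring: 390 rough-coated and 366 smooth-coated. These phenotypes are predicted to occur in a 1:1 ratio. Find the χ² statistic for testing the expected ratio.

Under the 1:1 hypothesis (Σ ratio = 2, N = 756):
  rough-coated: 756 × 1/2 = 378
  smooth-coated: 756 × 1/2 = 378
χ² = Σ (O − E)² / E
  rough-coated: (390 − 378)² / 378 = 0.3810
  smooth-coated: (366 − 378)² / 378 = 0.3810
χ² = 0.3810 + 0.3810 = 0.762

0.762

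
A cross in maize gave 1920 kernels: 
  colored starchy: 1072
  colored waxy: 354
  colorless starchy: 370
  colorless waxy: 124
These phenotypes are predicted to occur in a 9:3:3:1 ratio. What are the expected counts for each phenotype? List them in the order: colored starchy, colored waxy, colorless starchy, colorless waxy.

Under the 9:3:3:1 hypothesis (Σ ratio = 16, N = 1920):
  colored starchy: 1920 × 9/16 = 1080
  colored waxy: 1920 × 3/16 = 360
  colorless starchy: 1920 × 3/16 = 360
  colorless waxy: 1920 × 1/16 = 120

1080, 360, 360, 120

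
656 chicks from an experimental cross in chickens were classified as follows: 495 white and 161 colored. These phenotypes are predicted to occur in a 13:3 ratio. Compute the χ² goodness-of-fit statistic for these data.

Under the 13:3 hypothesis (Σ ratio = 16, N = 656):
  white: 656 × 13/16 = 533
  colored: 656 × 3/16 = 123
χ² = Σ (O − E)² / E
  white: (495 − 533)² / 533 = 2.7092
  colored: (161 − 123)² / 123 = 11.7398
χ² = 2.7092 + 11.7398 = 14.449

14.449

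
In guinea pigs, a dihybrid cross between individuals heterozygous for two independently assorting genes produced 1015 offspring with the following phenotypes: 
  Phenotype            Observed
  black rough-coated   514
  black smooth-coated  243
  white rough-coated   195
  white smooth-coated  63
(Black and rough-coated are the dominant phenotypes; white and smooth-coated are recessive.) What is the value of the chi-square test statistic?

A dihybrid F₂ with independent assortment and complete dominance at both loci gives a 9:3:3:1 phenotypic ratio.
Expected counts for N = 1015 under a 9:3:3:1 ratio (total parts = 16):
  black rough-coated: 1015 × 9/16 = 570.9375
  black smooth-coated: 1015 × 3/16 = 190.3125
  white rough-coated: 1015 × 3/16 = 190.3125
  white smooth-coated: 1015 × 1/16 = 63.4375
χ² = Σ (O − E)² / E
  black rough-coated: (514 − 570.9375)² / 570.9375 = 5.6782
  black smooth-coated: (243 − 190.3125)² / 190.3125 = 14.5864
  white rough-coated: (195 − 190.3125)² / 190.3125 = 0.1155
  white smooth-coated: (63 − 63.4375)² / 63.4375 = 0.0030
χ² = 5.6782 + 14.5864 + 0.1155 + 0.0030 = 20.3831 ≈ 20.383

20.383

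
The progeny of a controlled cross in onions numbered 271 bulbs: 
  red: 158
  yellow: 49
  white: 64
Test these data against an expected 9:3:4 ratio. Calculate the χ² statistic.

0.475

Expected counts for N = 271 under a 9:3:4 ratio (total parts = 16):
  red: 271 × 9/16 = 152.4375
  yellow: 271 × 3/16 = 50.8125
  white: 271 × 4/16 = 67.75
χ² = Σ (O − E)² / E
  red: (158 − 152.4375)² / 152.4375 = 0.2030
  yellow: (49 − 50.8125)² / 50.8125 = 0.0647
  white: (64 − 67.75)² / 67.75 = 0.2076
χ² = 0.2030 + 0.0647 + 0.2076 = 0.4753 ≈ 0.475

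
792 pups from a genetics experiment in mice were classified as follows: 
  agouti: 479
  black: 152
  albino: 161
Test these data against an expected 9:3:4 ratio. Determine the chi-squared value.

Total ratio parts = 16. Expected numbers out of 792:
  agouti: 792 × 9/16 = 445.5
  black: 792 × 3/16 = 148.5
  albino: 792 × 4/16 = 198
χ² = Σ (O − E)² / E
  agouti: (479 − 445.5)² / 445.5 = 2.5191
  black: (152 − 148.5)² / 148.5 = 0.0825
  albino: (161 − 198)² / 198 = 6.9141
χ² = 2.5191 + 0.0825 + 6.9141 = 9.5157 ≈ 9.516

9.516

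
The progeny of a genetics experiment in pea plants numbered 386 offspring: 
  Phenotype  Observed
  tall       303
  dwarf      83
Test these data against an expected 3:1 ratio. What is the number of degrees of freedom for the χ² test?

1

A goodness-of-fit test with 2 phenotype classes has df = 2 − 1 = 1.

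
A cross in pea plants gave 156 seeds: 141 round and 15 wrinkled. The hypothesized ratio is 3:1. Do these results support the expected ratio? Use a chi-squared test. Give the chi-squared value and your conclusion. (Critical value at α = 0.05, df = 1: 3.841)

19.692; not consistent

The 3:1 ratio has 4 parts, so with N = 156 the expected counts are:
  round: 156 × 3/4 = 117
  wrinkled: 156 × 1/4 = 39
χ² = Σ (O − E)² / E
  round: (141 − 117)² / 117 = 4.9231
  wrinkled: (15 − 39)² / 39 = 14.7692
χ² = 4.9231 + 14.7692 = 19.6923 ≈ 19.692
Degrees of freedom = 2 − 1 = 1; critical value at α = 0.05 is 3.841.
Since 19.692 > 3.841, we reject the null hypothesis — the data do not fit the 3:1 ratio.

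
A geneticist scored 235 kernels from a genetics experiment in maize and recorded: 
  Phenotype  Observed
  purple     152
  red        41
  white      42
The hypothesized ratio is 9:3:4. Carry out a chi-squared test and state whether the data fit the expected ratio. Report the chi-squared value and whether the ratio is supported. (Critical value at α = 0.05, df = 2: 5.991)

The 9:3:4 ratio has 16 parts, so with N = 235 the expected counts are:
  purple: 235 × 9/16 = 132.1875
  red: 235 × 3/16 = 44.0625
  white: 235 × 4/16 = 58.75
χ² = Σ (O − E)² / E
  purple: (152 − 132.1875)² / 132.1875 = 2.9695
  red: (41 − 44.0625)² / 44.0625 = 0.2129
  white: (42 − 58.75)² / 58.75 = 4.7755
χ² = 2.9695 + 0.2129 + 4.7755 = 7.9579 ≈ 7.958
Degrees of freedom = 3 − 1 = 2; critical value at α = 0.05 is 5.991.
Since 7.958 > 5.991, we reject the null hypothesis — the data do not fit the 9:3:4 ratio.

7.958; not consistent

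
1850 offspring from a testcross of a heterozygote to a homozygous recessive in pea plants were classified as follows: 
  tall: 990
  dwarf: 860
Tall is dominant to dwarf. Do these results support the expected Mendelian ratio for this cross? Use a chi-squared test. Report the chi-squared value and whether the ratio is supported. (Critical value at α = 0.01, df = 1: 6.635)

9.135; not consistent

A testcross of a heterozygote (Aa × aa) gives a 1:1 phenotypic ratio.
Expected counts for N = 1850 under a 1:1 ratio (total parts = 2):
  tall: 1850 × 1/2 = 925
  dwarf: 1850 × 1/2 = 925
χ² = Σ (O − E)² / E
  tall: (990 − 925)² / 925 = 4.5676
  dwarf: (860 − 925)² / 925 = 4.5676
χ² = 4.5676 + 4.5676 = 9.1352 ≈ 9.135
Degrees of freedom = 2 − 1 = 1; critical value at α = 0.01 is 6.635.
Since 9.135 > 6.635, we reject the null hypothesis — the data do not fit the 1:1 ratio.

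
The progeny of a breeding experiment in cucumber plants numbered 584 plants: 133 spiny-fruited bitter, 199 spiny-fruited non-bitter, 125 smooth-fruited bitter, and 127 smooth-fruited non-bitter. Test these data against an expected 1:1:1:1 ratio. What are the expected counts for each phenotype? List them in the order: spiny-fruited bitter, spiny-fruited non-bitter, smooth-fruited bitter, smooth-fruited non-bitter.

146, 146, 146, 146

Expected counts for N = 584 under a 1:1:1:1 ratio (total parts = 4):
  spiny-fruited bitter: 584 × 1/4 = 146
  spiny-fruited non-bitter: 584 × 1/4 = 146
  smooth-fruited bitter: 584 × 1/4 = 146
  smooth-fruited non-bitter: 584 × 1/4 = 146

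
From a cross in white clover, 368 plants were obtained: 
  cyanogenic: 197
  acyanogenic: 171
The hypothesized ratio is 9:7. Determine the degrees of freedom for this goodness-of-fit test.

A goodness-of-fit test with 2 phenotype classes has df = 2 − 1 = 1.

1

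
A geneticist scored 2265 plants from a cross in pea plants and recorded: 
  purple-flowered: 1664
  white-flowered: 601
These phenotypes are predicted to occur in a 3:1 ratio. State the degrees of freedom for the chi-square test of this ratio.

1

A goodness-of-fit test with 2 phenotype classes has df = 2 − 1 = 1.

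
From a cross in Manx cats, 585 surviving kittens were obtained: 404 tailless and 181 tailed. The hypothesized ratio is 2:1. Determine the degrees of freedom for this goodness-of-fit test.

1

A goodness-of-fit test with 2 phenotype classes has df = 2 − 1 = 1.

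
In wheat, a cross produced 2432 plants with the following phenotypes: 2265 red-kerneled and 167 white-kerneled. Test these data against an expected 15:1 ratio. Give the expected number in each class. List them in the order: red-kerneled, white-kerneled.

2280, 152

Expected counts for N = 2432 under a 15:1 ratio (total parts = 16):
  red-kerneled: 2432 × 15/16 = 2280
  white-kerneled: 2432 × 1/16 = 152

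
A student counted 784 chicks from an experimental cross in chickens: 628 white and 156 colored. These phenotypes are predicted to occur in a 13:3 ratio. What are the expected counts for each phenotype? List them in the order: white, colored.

Under the 13:3 hypothesis (Σ ratio = 16, N = 784):
  white: 784 × 13/16 = 637
  colored: 784 × 3/16 = 147

637, 147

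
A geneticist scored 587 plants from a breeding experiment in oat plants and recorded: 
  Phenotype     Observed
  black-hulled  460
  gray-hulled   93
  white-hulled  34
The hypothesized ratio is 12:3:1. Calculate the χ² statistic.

3.728

Total ratio parts = 16. Expected numbers out of 587:
  black-hulled: 587 × 12/16 = 440.25
  gray-hulled: 587 × 3/16 = 110.0625
  white-hulled: 587 × 1/16 = 36.6875
χ² = Σ (O − E)² / E
  black-hulled: (460 − 440.25)² / 440.25 = 0.8860
  gray-hulled: (93 − 110.0625)² / 110.0625 = 2.6451
  white-hulled: (34 − 36.6875)² / 36.6875 = 0.1969
χ² = 0.8860 + 2.6451 + 0.1969 = 3.728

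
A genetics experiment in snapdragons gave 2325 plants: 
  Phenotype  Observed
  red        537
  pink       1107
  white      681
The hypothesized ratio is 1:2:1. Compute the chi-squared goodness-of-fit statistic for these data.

23.137

The 1:2:1 ratio has 4 parts, so with N = 2325 the expected counts are:
  red: 2325 × 1/4 = 581.25
  pink: 2325 × 2/4 = 1162.5
  white: 2325 × 1/4 = 581.25
χ² = Σ (O − E)² / E
  red: (537 − 581.25)² / 581.25 = 3.3687
  pink: (1107 − 1162.5)² / 1162.5 = 2.6497
  white: (681 − 581.25)² / 581.25 = 17.1184
χ² = 3.3687 + 2.6497 + 17.1184 = 23.1368 ≈ 23.137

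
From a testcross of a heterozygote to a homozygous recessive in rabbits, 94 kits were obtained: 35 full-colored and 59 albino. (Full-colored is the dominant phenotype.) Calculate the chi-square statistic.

A testcross of a heterozygote (Aa × aa) gives a 1:1 phenotypic ratio.
Expected counts for N = 94 under a 1:1 ratio (total parts = 2):
  full-colored: 94 × 1/2 = 47
  albino: 94 × 1/2 = 47
χ² = Σ (O − E)² / E
  full-colored: (35 − 47)² / 47 = 3.0638
  albino: (59 − 47)² / 47 = 3.0638
χ² = 3.0638 + 3.0638 = 6.1276 ≈ 6.128

6.128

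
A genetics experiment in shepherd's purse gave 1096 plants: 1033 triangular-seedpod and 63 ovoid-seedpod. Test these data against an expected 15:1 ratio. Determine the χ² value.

0.471

The 15:1 ratio has 16 parts, so with N = 1096 the expected counts are:
  triangular-seedpod: 1096 × 15/16 = 1027.5
  ovoid-seedpod: 1096 × 1/16 = 68.5
χ² = Σ (O − E)² / E
  triangular-seedpod: (1033 − 1027.5)² / 1027.5 = 0.0294
  ovoid-seedpod: (63 − 68.5)² / 68.5 = 0.4416
χ² = 0.0294 + 0.4416 = 0.471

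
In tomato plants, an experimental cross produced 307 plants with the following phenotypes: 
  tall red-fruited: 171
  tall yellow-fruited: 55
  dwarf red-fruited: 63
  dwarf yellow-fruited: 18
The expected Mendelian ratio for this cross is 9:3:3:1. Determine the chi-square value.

Total ratio parts = 16. Expected numbers out of 307:
  tall red-fruited: 307 × 9/16 = 172.6875
  tall yellow-fruited: 307 × 3/16 = 57.5625
  dwarf red-fruited: 307 × 3/16 = 57.5625
  dwarf yellow-fruited: 307 × 1/16 = 19.1875
χ² = Σ (O − E)² / E
  tall red-fruited: (171 − 172.6875)² / 172.6875 = 0.0165
  tall yellow-fruited: (55 − 57.5625)² / 57.5625 = 0.1141
  dwarf red-fruited: (63 − 57.5625)² / 57.5625 = 0.5136
  dwarf yellow-fruited: (18 − 19.1875)² / 19.1875 = 0.0735
χ² = 0.0165 + 0.1141 + 0.5136 + 0.0735 = 0.7177 ≈ 0.718

0.718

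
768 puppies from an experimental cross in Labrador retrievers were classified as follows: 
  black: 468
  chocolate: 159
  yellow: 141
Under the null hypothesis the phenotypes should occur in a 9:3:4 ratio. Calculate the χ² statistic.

18.109

The 9:3:4 ratio has 16 parts, so with N = 768 the expected counts are:
  black: 768 × 9/16 = 432
  chocolate: 768 × 3/16 = 144
  yellow: 768 × 4/16 = 192
χ² = Σ (O − E)² / E
  black: (468 − 432)² / 432 = 3.0000
  chocolate: (159 − 144)² / 144 = 1.5625
  yellow: (141 − 192)² / 192 = 13.5469
χ² = 3.0000 + 1.5625 + 13.5469 = 18.1094 ≈ 18.109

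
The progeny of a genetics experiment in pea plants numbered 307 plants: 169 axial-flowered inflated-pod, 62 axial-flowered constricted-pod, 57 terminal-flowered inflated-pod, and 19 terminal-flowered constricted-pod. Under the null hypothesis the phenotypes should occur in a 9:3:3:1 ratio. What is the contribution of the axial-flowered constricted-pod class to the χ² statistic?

0.342

Expected counts for N = 307 under a 9:3:3:1 ratio (total parts = 16):
  axial-flowered inflated-pod: 307 × 9/16 = 172.6875
  axial-flowered constricted-pod: 307 × 3/16 = 57.5625
  terminal-flowered inflated-pod: 307 × 3/16 = 57.5625
  terminal-flowered constricted-pod: 307 × 1/16 = 19.1875
Contribution of axial-flowered constricted-pod: (62 − 57.5625)² / 57.5625 = 0.3421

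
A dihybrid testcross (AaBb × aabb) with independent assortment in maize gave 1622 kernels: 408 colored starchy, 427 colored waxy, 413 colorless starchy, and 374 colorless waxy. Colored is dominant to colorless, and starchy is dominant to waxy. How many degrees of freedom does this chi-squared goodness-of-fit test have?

A dihybrid testcross with independent assortment gives a 1:1:1:1 ratio.
A goodness-of-fit test with 4 phenotype classes has df = 4 − 1 = 3.

3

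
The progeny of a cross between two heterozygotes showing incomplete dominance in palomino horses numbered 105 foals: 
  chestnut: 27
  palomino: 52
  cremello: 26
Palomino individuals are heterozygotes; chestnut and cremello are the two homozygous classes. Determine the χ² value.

With incomplete dominance, a heterozygote × heterozygote cross gives a 1:2:1 phenotypic ratio.
Under the 1:2:1 hypothesis (Σ ratio = 4, N = 105):
  chestnut: 105 × 1/4 = 26.25
  palomino: 105 × 2/4 = 52.5
  cremello: 105 × 1/4 = 26.25
χ² = Σ (O − E)² / E
  chestnut: (27 − 26.25)² / 26.25 = 0.0214
  palomino: (52 − 52.5)² / 52.5 = 0.0048
  cremello: (26 − 26.25)² / 26.25 = 0.0024
χ² = 0.0214 + 0.0048 + 0.0024 = 0.0286 ≈ 0.029

0.029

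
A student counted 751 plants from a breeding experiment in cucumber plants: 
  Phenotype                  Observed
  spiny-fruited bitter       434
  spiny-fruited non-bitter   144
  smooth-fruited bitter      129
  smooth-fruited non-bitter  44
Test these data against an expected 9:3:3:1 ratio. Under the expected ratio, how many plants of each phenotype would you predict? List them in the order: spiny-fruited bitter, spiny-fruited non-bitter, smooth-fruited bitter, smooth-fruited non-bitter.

422.4375, 140.8125, 140.8125, 46.9375

Expected counts for N = 751 under a 9:3:3:1 ratio (total parts = 16):
  spiny-fruited bitter: 751 × 9/16 = 422.4375
  spiny-fruited non-bitter: 751 × 3/16 = 140.8125
  smooth-fruited bitter: 751 × 3/16 = 140.8125
  smooth-fruited non-bitter: 751 × 1/16 = 46.9375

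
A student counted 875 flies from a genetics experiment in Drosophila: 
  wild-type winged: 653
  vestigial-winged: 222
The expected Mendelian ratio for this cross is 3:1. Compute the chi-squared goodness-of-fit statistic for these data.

Under the 3:1 hypothesis (Σ ratio = 4, N = 875):
  wild-type winged: 875 × 3/4 = 656.25
  vestigial-winged: 875 × 1/4 = 218.75
χ² = Σ (O − E)² / E
  wild-type winged: (653 − 656.25)² / 656.25 = 0.0161
  vestigial-winged: (222 − 218.75)² / 218.75 = 0.0483
χ² = 0.0161 + 0.0483 = 0.0644 ≈ 0.064

0.064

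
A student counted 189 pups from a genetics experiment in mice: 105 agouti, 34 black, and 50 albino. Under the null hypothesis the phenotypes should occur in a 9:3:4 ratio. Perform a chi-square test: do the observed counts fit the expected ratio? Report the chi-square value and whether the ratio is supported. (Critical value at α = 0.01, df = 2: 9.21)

Expected counts for N = 189 under a 9:3:4 ratio (total parts = 16):
  agouti: 189 × 9/16 = 106.3125
  black: 189 × 3/16 = 35.4375
  albino: 189 × 4/16 = 47.25
χ² = Σ (O − E)² / E
  agouti: (105 − 106.3125)² / 106.3125 = 0.0162
  black: (34 − 35.4375)² / 35.4375 = 0.0583
  albino: (50 − 47.25)² / 47.25 = 0.1601
χ² = 0.0162 + 0.0583 + 0.1601 = 0.2346 ≈ 0.235
Degrees of freedom = 3 − 1 = 2; critical value at α = 0.01 is 9.21.
Since 0.235 < 9.21, we fail to reject the null hypothesis — the data are consistent with the 9:3:4 ratio.

0.235; consistent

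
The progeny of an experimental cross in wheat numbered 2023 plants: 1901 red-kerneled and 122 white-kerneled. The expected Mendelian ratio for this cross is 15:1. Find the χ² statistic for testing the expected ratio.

0.166

Expected counts for N = 2023 under a 15:1 ratio (total parts = 16):
  red-kerneled: 2023 × 15/16 = 1896.5625
  white-kerneled: 2023 × 1/16 = 126.4375
χ² = Σ (O − E)² / E
  red-kerneled: (1901 − 1896.5625)² / 1896.5625 = 0.0104
  white-kerneled: (122 − 126.4375)² / 126.4375 = 0.1557
χ² = 0.0104 + 0.1557 = 0.1661 ≈ 0.166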